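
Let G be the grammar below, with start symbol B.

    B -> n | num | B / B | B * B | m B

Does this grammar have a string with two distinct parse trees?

Witness: m n * n

Derivation 1: B ⇒ B * B ⇒ m B * B ⇒ m n * B ⇒ m n * n
Derivation 2: B ⇒ m B ⇒ m B * B ⇒ m n * B ⇒ m n * n

Two distinct leftmost derivations for the same string.

Ambiguous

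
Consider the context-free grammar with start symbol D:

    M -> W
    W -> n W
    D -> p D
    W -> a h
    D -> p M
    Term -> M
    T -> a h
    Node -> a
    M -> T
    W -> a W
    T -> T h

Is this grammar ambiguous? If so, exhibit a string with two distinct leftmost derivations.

Ambiguous

Witness: p a h

Derivation 1: D ⇒ p M ⇒ p W ⇒ p a h
Derivation 2: D ⇒ p M ⇒ p T ⇒ p a h

Two distinct leftmost derivations for the same string.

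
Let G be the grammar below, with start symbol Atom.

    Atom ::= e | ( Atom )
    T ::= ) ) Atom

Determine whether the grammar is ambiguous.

(T is unreachable from Atom, so its rules don't affect L(Atom).) Each string is a nest of matched brackets around a single atom. An opening bracket forces the recursive rule; an atom forces the base rule.

Unambiguous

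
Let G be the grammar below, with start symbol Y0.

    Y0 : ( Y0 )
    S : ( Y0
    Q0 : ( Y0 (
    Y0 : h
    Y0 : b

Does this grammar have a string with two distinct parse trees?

Unambiguous

Only Y0 is reachable from Y0; ignoring the rest: Each string is a nest of matched brackets around a single atom. An opening bracket forces the recursive rule; an atom forces the base rule.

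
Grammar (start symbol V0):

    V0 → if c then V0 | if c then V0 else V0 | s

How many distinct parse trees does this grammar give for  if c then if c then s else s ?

2

Parse trees for if c then if c then s else s:
  [V0 if c then [V0 if c then [V0 s] else [V0 s]]]
  [V0 if c then [V0 if c then [V0 s]] else [V0 s]]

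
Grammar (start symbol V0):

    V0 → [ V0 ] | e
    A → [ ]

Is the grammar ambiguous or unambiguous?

Only V0 is reachable from V0; ignoring the rest: L(V0) is { openⁿ atom closeⁿ : n ≥ 0 }. The bracket depth fixes n, and the derivation is forced at every step.

Unambiguous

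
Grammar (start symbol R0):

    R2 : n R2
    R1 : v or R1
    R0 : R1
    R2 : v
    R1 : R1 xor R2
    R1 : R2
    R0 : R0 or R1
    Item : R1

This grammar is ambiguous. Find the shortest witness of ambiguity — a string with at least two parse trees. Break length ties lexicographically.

v or v

length 1: no string has ≥2 trees
length 2: no string has ≥2 trees
length 3: v or v has 2 parse trees

Two derivations of v or v:
  R0 ⇒ R1 ⇒ v or R1 ⇒ v or R2 ⇒ v or v
  R0 ⇒ R0 or R1 ⇒ R1 or R1 ⇒ R2 or R1 ⇒ v or R1 ⇒ v or R2 ⇒ v or v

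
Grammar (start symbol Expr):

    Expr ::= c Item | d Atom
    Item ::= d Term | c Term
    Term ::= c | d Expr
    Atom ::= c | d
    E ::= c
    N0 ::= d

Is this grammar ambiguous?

(E, N0 are unreachable from Expr, so their rules don't affect L(Expr).) The reachable rules are right-linear with at most one rule per (nonterminal, next-terminal) pair. Each input token forces the next rule, so parsing is deterministic.

Unambiguous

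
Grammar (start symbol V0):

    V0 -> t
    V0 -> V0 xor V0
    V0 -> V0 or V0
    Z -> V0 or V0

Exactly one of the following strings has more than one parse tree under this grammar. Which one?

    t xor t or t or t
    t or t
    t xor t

t xor t or t or t

t xor t or t or t: 5 trees
t or t: 1 tree
t xor t: 1 tree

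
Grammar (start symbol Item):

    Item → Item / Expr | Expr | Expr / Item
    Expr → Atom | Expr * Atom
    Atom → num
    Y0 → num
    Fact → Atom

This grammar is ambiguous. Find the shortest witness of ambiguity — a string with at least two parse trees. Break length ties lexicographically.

num / num

length 1: no string has ≥2 trees
length 3: num / num has 2 parse trees

Two derivations of num / num:
  Item ⇒ Item / Expr ⇒ Expr / Expr ⇒ Atom / Expr ⇒ num / Expr ⇒ num / Atom ⇒ num / num
  Item ⇒ Expr / Item ⇒ Atom / Item ⇒ num / Item ⇒ num / Expr ⇒ num / Atom ⇒ num / num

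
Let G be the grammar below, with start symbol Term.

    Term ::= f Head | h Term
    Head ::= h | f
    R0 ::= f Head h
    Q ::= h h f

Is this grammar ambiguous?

(R0, Q are unreachable from Term, so their rules don't affect L(Term).) The reachable rules are right-linear with at most one rule per (nonterminal, next-terminal) pair. Each input token forces the next rule, so parsing is deterministic.

Unambiguous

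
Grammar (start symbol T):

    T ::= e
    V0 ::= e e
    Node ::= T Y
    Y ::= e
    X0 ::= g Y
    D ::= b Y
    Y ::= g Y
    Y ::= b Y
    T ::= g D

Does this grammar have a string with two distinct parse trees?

Only T, D, Y are reachable from T; ignoring the rest: The reachable rules are right-linear with at most one rule per (nonterminal, next-terminal) pair. Each input token forces the next rule, so parsing is deterministic.

Unambiguous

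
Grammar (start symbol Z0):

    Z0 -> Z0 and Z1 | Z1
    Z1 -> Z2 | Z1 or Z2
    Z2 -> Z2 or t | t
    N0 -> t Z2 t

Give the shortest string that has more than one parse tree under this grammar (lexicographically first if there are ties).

t or t

length 1: no string has ≥2 trees
length 3: t or t has 2 parse trees

Two derivations of t or t:
  Z0 ⇒ Z1 ⇒ Z2 ⇒ Z2 or t ⇒ t or t
  Z0 ⇒ Z1 ⇒ Z1 or Z2 ⇒ Z2 or Z2 ⇒ t or Z2 ⇒ t or t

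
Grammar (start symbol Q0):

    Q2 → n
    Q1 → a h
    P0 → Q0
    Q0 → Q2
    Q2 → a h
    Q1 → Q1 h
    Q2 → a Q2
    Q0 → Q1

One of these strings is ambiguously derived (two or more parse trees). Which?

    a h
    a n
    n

a h

a h: 2 trees
a n: 1 tree
n: 1 tree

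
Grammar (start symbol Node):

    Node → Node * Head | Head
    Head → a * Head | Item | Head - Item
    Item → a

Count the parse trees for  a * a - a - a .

Parse trees for a * a - a - a:
  [Node [Node [Head [Item a]]] * [Head [Head [Head [Item a]] - [Item a]] - [Item a]]]
  [Node [Head a * [Head [Head [Head [Item a]] - [Item a]] - [Item a]]]]
  [Node [Head [Head a * [Head [Head [Item a]] - [Item a]]] - [Item a]]]
  [Node [Head [Head [Head a * [Head [Item a]]] - [Item a]] - [Item a]]]

4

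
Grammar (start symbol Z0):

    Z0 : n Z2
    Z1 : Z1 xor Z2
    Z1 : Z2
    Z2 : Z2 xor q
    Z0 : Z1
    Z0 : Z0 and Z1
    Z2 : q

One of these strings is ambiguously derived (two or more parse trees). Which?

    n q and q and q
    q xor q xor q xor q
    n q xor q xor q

n q and q and q: 1 tree
q xor q xor q xor q: 8 trees
n q xor q xor q: 1 tree

q xor q xor q xor q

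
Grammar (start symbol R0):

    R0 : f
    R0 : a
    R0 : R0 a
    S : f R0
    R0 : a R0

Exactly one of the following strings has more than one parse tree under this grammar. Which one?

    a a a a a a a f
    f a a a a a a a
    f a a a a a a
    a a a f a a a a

a a a f a a a a

a a a a a a a f: 1 tree
f a a a a a a a: 1 tree
f a a a a a a: 1 tree
a a a f a a a a: 35 trees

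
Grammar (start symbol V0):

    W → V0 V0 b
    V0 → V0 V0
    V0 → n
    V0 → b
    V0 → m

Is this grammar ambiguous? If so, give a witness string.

Witness: b b b

Derivation 1: V0 ⇒ V0 V0 ⇒ V0 V0 V0 ⇒ b V0 V0 ⇒ b b V0 ⇒ b b b
Derivation 2: V0 ⇒ V0 V0 ⇒ b V0 ⇒ b V0 V0 ⇒ b b V0 ⇒ b b b

Two distinct leftmost derivations for the same string.

Ambiguous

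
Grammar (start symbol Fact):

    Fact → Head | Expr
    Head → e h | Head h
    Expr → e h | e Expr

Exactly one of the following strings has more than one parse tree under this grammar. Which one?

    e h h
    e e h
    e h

e h

e h h: 1 tree
e e h: 1 tree
e h: 2 trees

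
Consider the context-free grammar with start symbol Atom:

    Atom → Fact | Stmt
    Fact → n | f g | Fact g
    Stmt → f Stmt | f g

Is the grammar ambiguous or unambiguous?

Ambiguous

Witness: f g

Derivation 1: Atom ⇒ Fact ⇒ f g
Derivation 2: Atom ⇒ Stmt ⇒ f g

Two distinct leftmost derivations for the same string.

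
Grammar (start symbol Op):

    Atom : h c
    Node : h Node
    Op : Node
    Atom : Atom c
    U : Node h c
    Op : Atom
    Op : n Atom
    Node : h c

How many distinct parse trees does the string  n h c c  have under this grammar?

1

Parse trees for n h c c:
  [Op n [Atom [Atom h c] c]]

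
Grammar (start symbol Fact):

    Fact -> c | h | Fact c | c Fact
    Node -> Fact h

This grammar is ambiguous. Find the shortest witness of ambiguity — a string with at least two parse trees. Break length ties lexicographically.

length 1: no string has ≥2 trees
length 2: c c has 2 parse trees

Two derivations of c c:
  Fact ⇒ Fact c ⇒ c c
  Fact ⇒ c Fact ⇒ c c

c c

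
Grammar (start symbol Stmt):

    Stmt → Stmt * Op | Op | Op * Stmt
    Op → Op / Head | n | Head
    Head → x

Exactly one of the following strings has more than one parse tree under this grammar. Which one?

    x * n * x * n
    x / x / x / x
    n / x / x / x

x * n * x * n: 8 trees
x / x / x / x: 1 tree
n / x / x / x: 1 tree

x * n * x * n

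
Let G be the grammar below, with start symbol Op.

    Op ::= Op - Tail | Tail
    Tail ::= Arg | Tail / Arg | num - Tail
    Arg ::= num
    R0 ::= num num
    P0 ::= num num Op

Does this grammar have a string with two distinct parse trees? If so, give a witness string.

Ambiguous

Witness: num - num

Derivation 1: Op ⇒ Op - Tail ⇒ Tail - Tail ⇒ Arg - Tail ⇒ num - Tail ⇒ num - Arg ⇒ num - num
Derivation 2: Op ⇒ Tail ⇒ num - Tail ⇒ num - Arg ⇒ num - num

Two distinct leftmost derivations for the same string.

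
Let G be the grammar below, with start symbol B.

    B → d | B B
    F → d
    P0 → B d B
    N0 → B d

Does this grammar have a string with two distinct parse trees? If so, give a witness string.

Witness: d d d

Derivation 1: B ⇒ B B ⇒ d B ⇒ d B B ⇒ d d B ⇒ d d d
Derivation 2: B ⇒ B B ⇒ B B B ⇒ d B B ⇒ d d B ⇒ d d d

Two distinct leftmost derivations for the same string.

Ambiguous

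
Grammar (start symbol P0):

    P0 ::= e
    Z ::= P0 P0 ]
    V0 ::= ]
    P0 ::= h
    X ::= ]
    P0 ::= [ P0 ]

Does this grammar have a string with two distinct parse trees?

Unambiguous

Only P0 is reachable from P0; ignoring the rest: L(P0) is { openⁿ atom closeⁿ : n ≥ 0 }. The bracket depth fixes n, and the derivation is forced at every step.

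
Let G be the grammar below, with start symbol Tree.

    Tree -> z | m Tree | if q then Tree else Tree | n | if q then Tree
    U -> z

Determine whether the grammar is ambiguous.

Ambiguous

Witness: if q then if q then n else n

Derivation 1: Tree ⇒ if q then Tree else Tree ⇒ if q then if q then Tree else Tree ⇒ if q then if q then n else Tree ⇒ if q then if q then n else n
Derivation 2: Tree ⇒ if q then Tree ⇒ if q then if q then Tree else Tree ⇒ if q then if q then n else Tree ⇒ if q then if q then n else n

Two distinct leftmost derivations for the same string.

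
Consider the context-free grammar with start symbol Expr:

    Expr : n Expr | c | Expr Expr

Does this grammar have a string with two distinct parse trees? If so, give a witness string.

Witness: c c c

Derivation 1: Expr ⇒ Expr Expr ⇒ c Expr ⇒ c Expr Expr ⇒ c c Expr ⇒ c c c
Derivation 2: Expr ⇒ Expr Expr ⇒ Expr Expr Expr ⇒ c Expr Expr ⇒ c c Expr ⇒ c c c

Two distinct leftmost derivations for the same string.

Ambiguous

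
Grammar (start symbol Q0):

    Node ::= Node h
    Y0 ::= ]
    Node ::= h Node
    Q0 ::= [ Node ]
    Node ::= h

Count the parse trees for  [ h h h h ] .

8

Parse trees for [ h h h h ]:
  [Q0 [ [Node [Node [Node [Node h] h] h] h] ]]
  [Q0 [ [Node [Node [Node h [Node h]] h] h] ]]
  [Q0 [ [Node [Node h [Node [Node h] h]] h] ]]
  [Q0 [ [Node [Node h [Node h [Node h]]] h] ]]
  [Q0 [ [Node h [Node [Node [Node h] h] h]] ]]
  [Q0 [ [Node h [Node [Node h [Node h]] h]] ]]
  [Q0 [ [Node h [Node h [Node [Node h] h]]] ]]
  [Q0 [ [Node h [Node h [Node h [Node h]]]] ]]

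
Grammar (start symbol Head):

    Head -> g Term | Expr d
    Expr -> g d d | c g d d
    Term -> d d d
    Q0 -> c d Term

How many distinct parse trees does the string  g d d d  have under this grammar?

2

Parse trees for g d d d:
  [Head g [Term d d d]]
  [Head [Expr g d d] d]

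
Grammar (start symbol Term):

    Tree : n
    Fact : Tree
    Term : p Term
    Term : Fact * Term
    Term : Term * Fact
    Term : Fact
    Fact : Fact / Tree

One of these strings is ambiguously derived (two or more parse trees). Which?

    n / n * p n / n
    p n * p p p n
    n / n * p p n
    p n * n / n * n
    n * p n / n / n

p n * n / n * n

n / n * p n / n: 1 tree
p n * p p p n: 1 tree
n / n * p p n: 1 tree
p n * n / n * n: 7 trees
n * p n / n / n: 1 tree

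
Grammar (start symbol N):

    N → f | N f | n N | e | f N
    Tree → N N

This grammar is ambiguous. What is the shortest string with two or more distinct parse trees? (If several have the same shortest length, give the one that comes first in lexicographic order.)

length 1: no string has ≥2 trees
length 2: f f has 2 parse trees

Two derivations of f f:
  N ⇒ N f ⇒ f f
  N ⇒ f N ⇒ f f

f f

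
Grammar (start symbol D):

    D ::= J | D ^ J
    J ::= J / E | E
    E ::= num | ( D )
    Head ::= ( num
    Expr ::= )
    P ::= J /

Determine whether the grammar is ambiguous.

(Head, Expr, P are unreachable from D, so their rules don't affect L(D).) D → D ^ J | J  ;  J → J / E | E  — a left-associative chain with E at the bottom. Each string factors uniquely by precedence.

Unambiguous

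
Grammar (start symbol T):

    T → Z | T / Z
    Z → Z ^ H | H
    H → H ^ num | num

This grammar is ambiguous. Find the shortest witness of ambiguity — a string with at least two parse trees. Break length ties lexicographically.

length 1: no string has ≥2 trees
length 3: num ^ num has 2 parse trees

Two derivations of num ^ num:
  T ⇒ Z ⇒ Z ^ H ⇒ H ^ H ⇒ num ^ H ⇒ num ^ num
  T ⇒ Z ⇒ H ⇒ H ^ num ⇒ num ^ num

num ^ num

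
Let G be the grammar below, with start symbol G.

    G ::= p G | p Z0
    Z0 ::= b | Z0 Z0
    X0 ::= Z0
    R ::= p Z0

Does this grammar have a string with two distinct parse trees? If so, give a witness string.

Ambiguous

Witness: p b b b

Derivation 1: G ⇒ p Z0 ⇒ p Z0 Z0 ⇒ p b Z0 ⇒ p b Z0 Z0 ⇒ p b b Z0 ⇒ p b b b
Derivation 2: G ⇒ p Z0 ⇒ p Z0 Z0 ⇒ p Z0 Z0 Z0 ⇒ p b Z0 Z0 ⇒ p b b Z0 ⇒ p b b b

Two distinct leftmost derivations for the same string.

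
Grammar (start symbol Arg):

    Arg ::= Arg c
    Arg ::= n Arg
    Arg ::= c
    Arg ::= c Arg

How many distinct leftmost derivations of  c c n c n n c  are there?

Parse trees for c c n c n n c:
  [Arg c [Arg c [Arg n [Arg c [Arg n [Arg n [Arg c]]]]]]]

1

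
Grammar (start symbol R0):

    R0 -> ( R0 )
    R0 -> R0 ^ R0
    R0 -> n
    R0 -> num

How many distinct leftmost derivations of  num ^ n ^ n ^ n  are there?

5

Parse trees for num ^ n ^ n ^ n:
  [R0 [R0 num] ^ [R0 [R0 n] ^ [R0 [R0 n] ^ [R0 n]]]]
  [R0 [R0 num] ^ [R0 [R0 [R0 n] ^ [R0 n]] ^ [R0 n]]]
  [R0 [R0 [R0 num] ^ [R0 n]] ^ [R0 [R0 n] ^ [R0 n]]]
  [R0 [R0 [R0 num] ^ [R0 [R0 n] ^ [R0 n]]] ^ [R0 n]]
  [R0 [R0 [R0 [R0 num] ^ [R0 n]] ^ [R0 n]] ^ [R0 n]]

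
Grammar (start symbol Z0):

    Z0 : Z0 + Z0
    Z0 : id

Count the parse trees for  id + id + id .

Parse trees for id + id + id:
  [Z0 [Z0 id] + [Z0 [Z0 id] + [Z0 id]]]
  [Z0 [Z0 [Z0 id] + [Z0 id]] + [Z0 id]]

2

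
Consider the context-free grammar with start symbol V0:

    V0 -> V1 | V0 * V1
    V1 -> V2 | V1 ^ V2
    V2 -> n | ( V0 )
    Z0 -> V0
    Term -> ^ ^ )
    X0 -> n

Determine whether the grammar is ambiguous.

Only V0, V1, V2 are reachable from V0; ignoring the rest: V0 → V0 * V1 | V1  ;  V1 → V1 ^ V2 | V2  — a left-associative chain with V2 at the bottom. Each string factors uniquely by precedence.

Unambiguous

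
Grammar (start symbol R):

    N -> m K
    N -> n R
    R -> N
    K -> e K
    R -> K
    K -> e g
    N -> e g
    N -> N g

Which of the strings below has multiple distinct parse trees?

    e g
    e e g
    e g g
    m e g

e g: 2 trees
e e g: 1 tree
e g g: 1 tree
m e g: 1 tree

e g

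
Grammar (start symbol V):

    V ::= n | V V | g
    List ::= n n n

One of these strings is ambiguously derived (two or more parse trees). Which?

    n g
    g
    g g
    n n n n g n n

n g: 1 tree
g: 1 tree
g g: 1 tree
n n n n g n n: 132 trees

n n n n g n n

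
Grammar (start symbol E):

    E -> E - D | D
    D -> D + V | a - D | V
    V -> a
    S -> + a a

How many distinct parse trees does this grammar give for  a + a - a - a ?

2

Parse trees for a + a - a - a:
  [E [E [D [D [V a]] + [V a]]] - [D a - [D [V a]]]]
  [E [E [E [D [D [V a]] + [V a]]] - [D [V a]]] - [D [V a]]]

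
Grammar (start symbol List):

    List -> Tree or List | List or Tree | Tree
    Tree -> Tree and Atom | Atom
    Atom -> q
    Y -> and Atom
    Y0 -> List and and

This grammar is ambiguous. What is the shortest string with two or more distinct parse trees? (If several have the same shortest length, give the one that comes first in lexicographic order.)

length 1: no string has ≥2 trees
length 3: q or q has 2 parse trees

Two derivations of q or q:
  List ⇒ Tree or List ⇒ Atom or List ⇒ q or List ⇒ q or Tree ⇒ q or Atom ⇒ q or q
  List ⇒ List or Tree ⇒ Tree or Tree ⇒ Atom or Tree ⇒ q or Tree ⇒ q or Atom ⇒ q or q

q or q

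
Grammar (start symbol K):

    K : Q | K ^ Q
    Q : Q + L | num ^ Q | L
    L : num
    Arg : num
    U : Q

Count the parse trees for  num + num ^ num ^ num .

2

Parse trees for num + num ^ num ^ num:
  [K [K [Q [Q [L num]] + [L num]]] ^ [Q num ^ [Q [L num]]]]
  [K [K [K [Q [Q [L num]] + [L num]]] ^ [Q [L num]]] ^ [Q [L num]]]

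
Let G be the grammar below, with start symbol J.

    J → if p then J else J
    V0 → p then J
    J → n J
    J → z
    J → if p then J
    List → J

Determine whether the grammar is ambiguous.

Ambiguous

Witness: if p then if p then z else z

Derivation 1: J ⇒ if p then J else J ⇒ if p then if p then J else J ⇒ if p then if p then z else J ⇒ if p then if p then z else z
Derivation 2: J ⇒ if p then J ⇒ if p then if p then J else J ⇒ if p then if p then z else J ⇒ if p then if p then z else z

Two distinct leftmost derivations for the same string.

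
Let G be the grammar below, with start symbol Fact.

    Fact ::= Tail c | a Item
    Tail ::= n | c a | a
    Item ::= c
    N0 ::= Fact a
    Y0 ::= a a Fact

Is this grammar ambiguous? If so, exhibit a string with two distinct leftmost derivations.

Witness: a c

Derivation 1: Fact ⇒ Tail c ⇒ a c
Derivation 2: Fact ⇒ a Item ⇒ a c

Two distinct leftmost derivations for the same string.

Ambiguous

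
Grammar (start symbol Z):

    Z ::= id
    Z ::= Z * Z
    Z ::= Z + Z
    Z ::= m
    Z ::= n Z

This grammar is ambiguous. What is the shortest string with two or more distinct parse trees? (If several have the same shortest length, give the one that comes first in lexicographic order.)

n id * id

length 1: no string has ≥2 trees
length 2: no string has ≥2 trees
length 3: no string has ≥2 trees
length 4: n id * id has 2 parse trees

Two derivations of n id * id:
  Z ⇒ Z * Z ⇒ n Z * Z ⇒ n id * Z ⇒ n id * id
  Z ⇒ n Z ⇒ n Z * Z ⇒ n id * Z ⇒ n id * id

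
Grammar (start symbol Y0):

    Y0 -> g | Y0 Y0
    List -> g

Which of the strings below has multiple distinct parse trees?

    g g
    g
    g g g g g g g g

g g g g g g g g

g g: 1 tree
g: 1 tree
g g g g g g g g: 429 trees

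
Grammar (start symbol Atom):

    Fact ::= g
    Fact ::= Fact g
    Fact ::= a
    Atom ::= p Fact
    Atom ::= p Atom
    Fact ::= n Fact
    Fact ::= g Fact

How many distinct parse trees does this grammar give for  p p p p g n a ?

1

Parse trees for p p p p g n a:
  [Atom p [Atom p [Atom p [Atom p [Fact g [Fact n [Fact a]]]]]]]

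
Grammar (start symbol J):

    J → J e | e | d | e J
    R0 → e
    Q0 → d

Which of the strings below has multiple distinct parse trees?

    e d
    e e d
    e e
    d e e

e d: 1 tree
e e d: 1 tree
e e: 2 trees
d e e: 1 tree

e e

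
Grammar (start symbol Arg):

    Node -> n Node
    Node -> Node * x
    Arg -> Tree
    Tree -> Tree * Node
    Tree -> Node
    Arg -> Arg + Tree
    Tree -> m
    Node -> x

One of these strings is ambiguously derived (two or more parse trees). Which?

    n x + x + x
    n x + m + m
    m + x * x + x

m + x * x + x

n x + x + x: 1 tree
n x + m + m: 1 tree
m + x * x + x: 2 trees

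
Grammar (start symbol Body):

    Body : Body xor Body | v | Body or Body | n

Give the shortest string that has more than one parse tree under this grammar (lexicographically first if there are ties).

length 1: no string has ≥2 trees
length 3: no string has ≥2 trees
length 5: n or n or n has 2 parse trees

Two derivations of n or n or n:
  Body ⇒ Body or Body ⇒ Body or Body or Body ⇒ n or Body or Body ⇒ n or n or Body ⇒ n or n or n
  Body ⇒ Body or Body ⇒ n or Body ⇒ n or Body or Body ⇒ n or n or Body ⇒ n or n or n

n or n or n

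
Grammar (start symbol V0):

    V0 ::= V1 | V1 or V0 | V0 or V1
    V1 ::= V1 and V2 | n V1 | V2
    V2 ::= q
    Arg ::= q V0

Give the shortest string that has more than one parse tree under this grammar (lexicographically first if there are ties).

length 1: no string has ≥2 trees
length 2: no string has ≥2 trees
length 3: q or q has 2 parse trees

Two derivations of q or q:
  V0 ⇒ V1 or V0 ⇒ V2 or V0 ⇒ q or V0 ⇒ q or V1 ⇒ q or V2 ⇒ q or q
  V0 ⇒ V0 or V1 ⇒ V1 or V1 ⇒ V2 or V1 ⇒ q or V1 ⇒ q or V2 ⇒ q or q

q or q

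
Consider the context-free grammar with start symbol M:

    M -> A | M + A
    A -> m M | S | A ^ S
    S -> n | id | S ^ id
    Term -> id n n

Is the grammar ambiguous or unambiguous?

Ambiguous

Witness: id ^ id

Derivation 1: M ⇒ A ⇒ S ⇒ S ^ id ⇒ id ^ id
Derivation 2: M ⇒ A ⇒ A ^ S ⇒ S ^ S ⇒ id ^ S ⇒ id ^ id

Two distinct leftmost derivations for the same string.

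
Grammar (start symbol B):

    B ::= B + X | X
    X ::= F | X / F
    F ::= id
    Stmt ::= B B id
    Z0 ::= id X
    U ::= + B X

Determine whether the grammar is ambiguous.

Only B, X, F are reachable from B; ignoring the rest: The grammar is stratified — B handles '+' (left-recursive), X handles '/', F atoms. Each operator has a fixed associativity and precedence level, so every string has one parse.

Unambiguous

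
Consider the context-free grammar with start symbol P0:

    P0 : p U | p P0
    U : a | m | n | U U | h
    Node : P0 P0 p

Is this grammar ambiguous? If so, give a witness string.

Ambiguous

Witness: p a a a

Derivation 1: P0 ⇒ p U ⇒ p U U ⇒ p a U ⇒ p a U U ⇒ p a a U ⇒ p a a a
Derivation 2: P0 ⇒ p U ⇒ p U U ⇒ p U U U ⇒ p a U U ⇒ p a a U ⇒ p a a a

Two distinct leftmost derivations for the same string.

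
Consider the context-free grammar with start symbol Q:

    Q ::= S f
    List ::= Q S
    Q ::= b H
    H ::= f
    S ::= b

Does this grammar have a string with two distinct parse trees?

Ambiguous

Witness: b f

Derivation 1: Q ⇒ S f ⇒ b f
Derivation 2: Q ⇒ b H ⇒ b f

Two distinct leftmost derivations for the same string.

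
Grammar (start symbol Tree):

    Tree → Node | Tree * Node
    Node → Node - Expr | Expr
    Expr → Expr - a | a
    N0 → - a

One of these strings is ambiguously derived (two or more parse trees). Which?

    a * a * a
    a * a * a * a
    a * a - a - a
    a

a * a * a: 1 tree
a * a * a * a: 1 tree
a * a - a - a: 4 trees
a: 1 tree

a * a - a - a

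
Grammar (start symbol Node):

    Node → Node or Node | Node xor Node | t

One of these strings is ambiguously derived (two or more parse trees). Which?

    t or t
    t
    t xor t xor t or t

t xor t xor t or t

t or t: 1 tree
t: 1 tree
t xor t xor t or t: 5 trees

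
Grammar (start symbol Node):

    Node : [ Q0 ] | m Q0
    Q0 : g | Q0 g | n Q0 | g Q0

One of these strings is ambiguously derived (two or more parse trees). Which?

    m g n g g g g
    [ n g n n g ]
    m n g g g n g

m g n g g g g

m g n g g g g: 26 trees
[ n g n n g ]: 1 tree
m n g g g n g: 1 tree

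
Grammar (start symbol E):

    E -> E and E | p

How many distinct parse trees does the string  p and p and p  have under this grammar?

2

Parse trees for p and p and p:
  [E [E p] and [E [E p] and [E p]]]
  [E [E [E p] and [E p]] and [E p]]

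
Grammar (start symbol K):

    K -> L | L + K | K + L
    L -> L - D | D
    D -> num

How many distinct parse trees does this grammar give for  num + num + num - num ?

4

Parse trees for num + num + num - num:
  [K [L [D num]] + [K [L [D num]] + [K [L [L [D num]] - [D num]]]]]
  [K [L [D num]] + [K [K [L [D num]]] + [L [L [D num]] - [D num]]]]
  [K [K [L [D num]] + [K [L [D num]]]] + [L [L [D num]] - [D num]]]
  [K [K [K [L [D num]]] + [L [D num]]] + [L [L [D num]] - [D num]]]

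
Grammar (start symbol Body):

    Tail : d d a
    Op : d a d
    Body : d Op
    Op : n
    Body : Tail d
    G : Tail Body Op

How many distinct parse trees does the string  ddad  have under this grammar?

2

Parse trees for ddad:
  [Body d [Op d a d]]
  [Body [Tail d d a] d]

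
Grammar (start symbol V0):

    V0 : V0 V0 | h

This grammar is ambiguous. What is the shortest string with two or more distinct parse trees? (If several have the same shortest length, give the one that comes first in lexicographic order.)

length 1: no string has ≥2 trees
length 2: no string has ≥2 trees
length 3: h h h has 2 parse trees

Two derivations of h h h:
  V0 ⇒ V0 V0 ⇒ V0 V0 V0 ⇒ h V0 V0 ⇒ h h V0 ⇒ h h h
  V0 ⇒ V0 V0 ⇒ h V0 ⇒ h V0 V0 ⇒ h h V0 ⇒ h h h

h h h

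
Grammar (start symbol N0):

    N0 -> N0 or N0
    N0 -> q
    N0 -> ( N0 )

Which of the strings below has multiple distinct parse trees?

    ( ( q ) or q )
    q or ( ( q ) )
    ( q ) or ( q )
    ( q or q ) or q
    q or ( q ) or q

q or ( q ) or q

( ( q ) or q ): 1 tree
q or ( ( q ) ): 1 tree
( q ) or ( q ): 1 tree
( q or q ) or q: 1 tree
q or ( q ) or q: 2 trees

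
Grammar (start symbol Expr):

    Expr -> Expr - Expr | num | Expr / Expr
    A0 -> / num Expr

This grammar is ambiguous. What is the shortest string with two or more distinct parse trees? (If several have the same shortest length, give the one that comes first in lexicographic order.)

num - num - num

length 1: no string has ≥2 trees
length 3: no string has ≥2 trees
length 5: num - num - num has 2 parse trees

Two derivations of num - num - num:
  Expr ⇒ Expr - Expr ⇒ Expr - Expr - Expr ⇒ num - Expr - Expr ⇒ num - num - Expr ⇒ num - num - num
  Expr ⇒ Expr - Expr ⇒ num - Expr ⇒ num - Expr - Expr ⇒ num - num - Expr ⇒ num - num - num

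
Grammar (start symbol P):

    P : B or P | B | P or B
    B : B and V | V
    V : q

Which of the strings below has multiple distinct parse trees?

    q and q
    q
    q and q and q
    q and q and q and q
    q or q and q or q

q and q: 1 tree
q: 1 tree
q and q and q: 1 tree
q and q and q and q: 1 tree
q or q and q or q: 4 trees

q or q and q or q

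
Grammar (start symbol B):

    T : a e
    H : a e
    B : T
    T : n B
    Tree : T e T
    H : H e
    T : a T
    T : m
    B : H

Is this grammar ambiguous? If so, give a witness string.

Ambiguous

Witness: a e

Derivation 1: B ⇒ T ⇒ a e
Derivation 2: B ⇒ H ⇒ a e

Two distinct leftmost derivations for the same string.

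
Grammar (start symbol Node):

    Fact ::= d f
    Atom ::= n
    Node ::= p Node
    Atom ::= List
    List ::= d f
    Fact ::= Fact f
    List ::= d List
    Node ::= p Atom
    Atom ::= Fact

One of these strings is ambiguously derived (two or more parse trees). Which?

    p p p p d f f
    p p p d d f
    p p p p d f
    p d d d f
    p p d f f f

p p p p d f

p p p p d f f: 1 tree
p p p d d f: 1 tree
p p p p d f: 2 trees
p d d d f: 1 tree
p p d f f f: 1 tree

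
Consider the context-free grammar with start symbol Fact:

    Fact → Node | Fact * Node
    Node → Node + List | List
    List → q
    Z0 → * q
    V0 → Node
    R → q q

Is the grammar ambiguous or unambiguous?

Unambiguous

(Z0, V0, R are unreachable from Fact, so their rules don't affect L(Fact).) The grammar is stratified — Fact handles '*' (left-recursive), Node handles '+', List atoms. Each operator has a fixed associativity and precedence level, so every string has one parse.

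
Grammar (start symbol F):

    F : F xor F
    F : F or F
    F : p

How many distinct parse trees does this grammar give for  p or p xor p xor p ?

Parse trees for p or p xor p xor p:
  [F [F [F p] or [F p]] xor [F [F p] xor [F p]]]
  [F [F [F [F p] or [F p]] xor [F p]] xor [F p]]
  [F [F [F p] or [F [F p] xor [F p]]] xor [F p]]
  [F [F p] or [F [F p] xor [F [F p] xor [F p]]]]
  [F [F p] or [F [F [F p] xor [F p]] xor [F p]]]

5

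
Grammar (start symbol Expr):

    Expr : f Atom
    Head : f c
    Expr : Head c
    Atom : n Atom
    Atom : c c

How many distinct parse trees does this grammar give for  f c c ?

2

Parse trees for f c c:
  [Expr f [Atom c c]]
  [Expr [Head f c] c]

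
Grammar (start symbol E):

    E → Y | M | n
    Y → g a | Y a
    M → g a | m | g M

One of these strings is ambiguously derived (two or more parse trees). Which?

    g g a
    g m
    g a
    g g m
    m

g a

g g a: 1 tree
g m: 1 tree
g a: 2 trees
g g m: 1 tree
m: 1 tree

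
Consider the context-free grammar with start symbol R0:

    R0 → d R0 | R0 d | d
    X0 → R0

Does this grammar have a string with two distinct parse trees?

Ambiguous

Witness: d d

Derivation 1: R0 ⇒ d R0 ⇒ d d
Derivation 2: R0 ⇒ R0 d ⇒ d d

Two distinct leftmost derivations for the same string.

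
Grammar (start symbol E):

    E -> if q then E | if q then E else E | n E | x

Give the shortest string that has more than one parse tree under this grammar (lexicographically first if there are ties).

if q then if q then x else x

length 1: no string has ≥2 trees
length 2: no string has ≥2 trees
length 3: no string has ≥2 trees
length 4: no string has ≥2 trees
length 5: no string has ≥2 trees
length 6: no string has ≥2 trees
length 7: no string has ≥2 trees
length 8: no string has ≥2 trees
length 9: if q then if q then x else x has 2 parse trees

Two derivations of if q then if q then x else x:
  E ⇒ if q then E ⇒ if q then if q then E else E ⇒ if q then if q then x else E ⇒ if q then if q then x else x
  E ⇒ if q then E else E ⇒ if q then if q then E else E ⇒ if q then if q then x else E ⇒ if q then if q then x else x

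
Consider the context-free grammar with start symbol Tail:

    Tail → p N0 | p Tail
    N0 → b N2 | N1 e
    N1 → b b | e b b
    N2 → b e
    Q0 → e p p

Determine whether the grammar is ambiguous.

Ambiguous

Witness: p b b e

Derivation 1: Tail ⇒ p N0 ⇒ p b N2 ⇒ p b b e
Derivation 2: Tail ⇒ p N0 ⇒ p N1 e ⇒ p b b e

Two distinct leftmost derivations for the same string.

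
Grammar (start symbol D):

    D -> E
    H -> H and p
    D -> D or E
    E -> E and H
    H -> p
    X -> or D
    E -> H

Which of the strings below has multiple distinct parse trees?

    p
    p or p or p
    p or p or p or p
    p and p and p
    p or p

p: 1 tree
p or p or p: 1 tree
p or p or p or p: 1 tree
p and p and p: 4 trees
p or p: 1 tree

p and p and p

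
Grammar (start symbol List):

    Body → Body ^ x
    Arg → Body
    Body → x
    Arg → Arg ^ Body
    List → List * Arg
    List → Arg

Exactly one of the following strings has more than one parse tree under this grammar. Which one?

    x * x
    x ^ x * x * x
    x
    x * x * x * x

x ^ x * x * x

x * x: 1 tree
x ^ x * x * x: 2 trees
x: 1 tree
x * x * x * x: 1 tree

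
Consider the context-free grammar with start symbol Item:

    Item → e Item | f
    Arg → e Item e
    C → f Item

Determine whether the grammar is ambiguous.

Unambiguous

(Arg, C are unreachable from Item, so their rules don't affect L(Item).) Each reachable nonterminal has at most one production per leading terminal, and all productions are right-linear; the derivation is determined token-by-token.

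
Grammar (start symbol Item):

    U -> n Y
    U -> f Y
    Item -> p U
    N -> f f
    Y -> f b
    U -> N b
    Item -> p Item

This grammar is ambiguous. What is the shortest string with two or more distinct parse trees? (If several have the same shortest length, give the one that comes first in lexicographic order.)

length 4: p f f b has 2 parse trees

Two derivations of p f f b:
  Item ⇒ p U ⇒ p f Y ⇒ p f f b
  Item ⇒ p U ⇒ p N b ⇒ p f f b

p f f b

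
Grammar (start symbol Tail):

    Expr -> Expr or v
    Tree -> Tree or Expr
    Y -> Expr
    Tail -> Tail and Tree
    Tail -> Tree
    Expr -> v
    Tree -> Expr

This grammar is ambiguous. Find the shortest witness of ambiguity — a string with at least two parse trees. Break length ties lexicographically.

length 1: no string has ≥2 trees
length 3: v or v has 2 parse trees

Two derivations of v or v:
  Tail ⇒ Tree ⇒ Tree or Expr ⇒ Expr or Expr ⇒ v or Expr ⇒ v or v
  Tail ⇒ Tree ⇒ Expr ⇒ Expr or v ⇒ v or v

v or v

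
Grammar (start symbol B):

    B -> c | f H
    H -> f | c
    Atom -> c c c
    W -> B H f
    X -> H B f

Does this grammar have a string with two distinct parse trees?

(Atom, W, X are unreachable from B, so their rules don't affect L(B).) Restricted to the reachable nonterminals, every rule has the form A → t or A → t B, and no two rules for the same A share a first terminal. The grammar encodes a DFA — one run per string.

Unambiguous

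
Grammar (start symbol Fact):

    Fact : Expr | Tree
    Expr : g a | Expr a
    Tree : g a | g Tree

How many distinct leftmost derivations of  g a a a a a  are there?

1

Parse trees for g a a a a a:
  [Fact [Expr [Expr [Expr [Expr [Expr g a] a] a] a] a]]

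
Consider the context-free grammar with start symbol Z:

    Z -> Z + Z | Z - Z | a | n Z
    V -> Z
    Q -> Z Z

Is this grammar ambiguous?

Ambiguous

Witness: n a + a

Derivation 1: Z ⇒ Z + Z ⇒ n Z + Z ⇒ n a + Z ⇒ n a + a
Derivation 2: Z ⇒ n Z ⇒ n Z + Z ⇒ n a + Z ⇒ n a + a

Two distinct leftmost derivations for the same string.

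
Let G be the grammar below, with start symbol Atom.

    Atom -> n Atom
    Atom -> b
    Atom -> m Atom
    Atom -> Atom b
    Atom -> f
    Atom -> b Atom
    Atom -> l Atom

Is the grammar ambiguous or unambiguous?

Ambiguous

Witness: b b

Derivation 1: Atom ⇒ Atom b ⇒ b b
Derivation 2: Atom ⇒ b Atom ⇒ b b

Two distinct leftmost derivations for the same string.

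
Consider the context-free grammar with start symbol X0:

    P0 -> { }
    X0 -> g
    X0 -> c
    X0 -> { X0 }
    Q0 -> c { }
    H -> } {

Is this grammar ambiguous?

(H, P0, Q0 are unreachable from X0, so their rules don't affect L(X0).) L(X0) is { openⁿ atom closeⁿ : n ≥ 0 }. The bracket depth fixes n, and the derivation is forced at every step.

Unambiguous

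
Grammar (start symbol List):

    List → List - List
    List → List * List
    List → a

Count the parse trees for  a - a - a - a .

5

Parse trees for a - a - a - a:
  [List [List a] - [List [List a] - [List [List a] - [List a]]]]
  [List [List a] - [List [List [List a] - [List a]] - [List a]]]
  [List [List [List a] - [List a]] - [List [List a] - [List a]]]
  [List [List [List a] - [List [List a] - [List a]]] - [List a]]
  [List [List [List [List a] - [List a]] - [List a]] - [List a]]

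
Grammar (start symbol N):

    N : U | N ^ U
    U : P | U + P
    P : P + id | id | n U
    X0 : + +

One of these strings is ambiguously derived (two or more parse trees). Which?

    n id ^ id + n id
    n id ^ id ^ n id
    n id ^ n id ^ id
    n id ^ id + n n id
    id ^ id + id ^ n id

id ^ id + id ^ n id

n id ^ id + n id: 1 tree
n id ^ id ^ n id: 1 tree
n id ^ n id ^ id: 1 tree
n id ^ id + n n id: 1 tree
id ^ id + id ^ n id: 2 trees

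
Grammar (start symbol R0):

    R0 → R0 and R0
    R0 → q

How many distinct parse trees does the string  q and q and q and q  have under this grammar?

5

Parse trees for q and q and q and q:
  [R0 [R0 q] and [R0 [R0 q] and [R0 [R0 q] and [R0 q]]]]
  [R0 [R0 q] and [R0 [R0 [R0 q] and [R0 q]] and [R0 q]]]
  [R0 [R0 [R0 q] and [R0 q]] and [R0 [R0 q] and [R0 q]]]
  [R0 [R0 [R0 q] and [R0 [R0 q] and [R0 q]]] and [R0 q]]
  [R0 [R0 [R0 [R0 q] and [R0 q]] and [R0 q]] and [R0 q]]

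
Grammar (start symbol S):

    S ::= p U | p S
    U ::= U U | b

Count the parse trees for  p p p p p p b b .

Parse trees for p p p p p p b b:
  [S p [S p [S p [S p [S p [S p [U [U b] [U b]]]]]]]]

1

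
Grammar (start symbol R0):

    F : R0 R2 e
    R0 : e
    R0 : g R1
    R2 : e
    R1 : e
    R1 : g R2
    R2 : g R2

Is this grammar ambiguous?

(F is unreachable from R0, so its rules don't affect L(R0).) Each reachable nonterminal has at most one production per leading terminal, and all productions are right-linear; the derivation is determined token-by-token.

Unambiguous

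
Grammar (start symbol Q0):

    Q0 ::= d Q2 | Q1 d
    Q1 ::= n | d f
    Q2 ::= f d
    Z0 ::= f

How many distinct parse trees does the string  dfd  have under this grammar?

Parse trees for dfd:
  [Q0 d [Q2 f d]]
  [Q0 [Q1 d f] d]

2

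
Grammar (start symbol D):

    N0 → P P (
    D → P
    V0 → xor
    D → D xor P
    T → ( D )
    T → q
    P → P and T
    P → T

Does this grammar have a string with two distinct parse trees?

(N0, V0 are unreachable from D, so their rules don't affect L(D).) The grammar is stratified — D handles 'xor' (left-recursive), P handles 'and', T atoms. Each operator has a fixed associativity and precedence level, so every string has one parse.

Unambiguous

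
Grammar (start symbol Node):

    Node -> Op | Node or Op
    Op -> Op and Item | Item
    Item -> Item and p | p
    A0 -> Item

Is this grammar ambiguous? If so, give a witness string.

Witness: p and p

Derivation 1: Node ⇒ Op ⇒ Op and Item ⇒ Item and Item ⇒ p and Item ⇒ p and p
Derivation 2: Node ⇒ Op ⇒ Item ⇒ Item and p ⇒ p and p

Two distinct leftmost derivations for the same string.

Ambiguous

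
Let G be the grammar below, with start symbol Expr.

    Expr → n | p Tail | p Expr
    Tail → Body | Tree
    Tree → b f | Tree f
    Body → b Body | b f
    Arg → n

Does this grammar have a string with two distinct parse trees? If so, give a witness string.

Witness: p b f

Derivation 1: Expr ⇒ p Tail ⇒ p Body ⇒ p b f
Derivation 2: Expr ⇒ p Tail ⇒ p Tree ⇒ p b f

Two distinct leftmost derivations for the same string.

Ambiguous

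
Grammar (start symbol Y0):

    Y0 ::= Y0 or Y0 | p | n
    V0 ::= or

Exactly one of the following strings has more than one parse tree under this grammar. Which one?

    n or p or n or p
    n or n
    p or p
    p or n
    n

n or p or n or p

n or p or n or p: 5 trees
n or n: 1 tree
p or p: 1 tree
p or n: 1 tree
n: 1 tree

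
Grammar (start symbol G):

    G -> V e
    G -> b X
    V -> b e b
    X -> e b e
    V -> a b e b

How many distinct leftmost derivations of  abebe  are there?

1

Parse trees for abebe:
  [G [V a b e b] e]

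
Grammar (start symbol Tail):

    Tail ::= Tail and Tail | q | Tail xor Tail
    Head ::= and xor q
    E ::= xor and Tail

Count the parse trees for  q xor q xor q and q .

5

Parse trees for q xor q xor q and q:
  [Tail [Tail [Tail q] xor [Tail [Tail q] xor [Tail q]]] and [Tail q]]
  [Tail [Tail [Tail [Tail q] xor [Tail q]] xor [Tail q]] and [Tail q]]
  [Tail [Tail q] xor [Tail [Tail [Tail q] xor [Tail q]] and [Tail q]]]
  [Tail [Tail q] xor [Tail [Tail q] xor [Tail [Tail q] and [Tail q]]]]
  [Tail [Tail [Tail q] xor [Tail q]] xor [Tail [Tail q] and [Tail q]]]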